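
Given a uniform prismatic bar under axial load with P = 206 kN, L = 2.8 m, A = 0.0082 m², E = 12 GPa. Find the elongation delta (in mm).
Model: a uniform prismatic bar under axial load, so delta = (P·L) / (A·E).
Convert to SI units:
  P = 206 kN = 206000 N
  E = 12 GPa = 1.2 × 10¹⁰ Pa
Substitute:
  delta = (206000 × 2.8) / (0.0082 × (1.2 × 10¹⁰))
  delta = 0.005862 m
Convert: delta = 0.005862 m = 5.862 mm
Final answer: delta = 5.862 mm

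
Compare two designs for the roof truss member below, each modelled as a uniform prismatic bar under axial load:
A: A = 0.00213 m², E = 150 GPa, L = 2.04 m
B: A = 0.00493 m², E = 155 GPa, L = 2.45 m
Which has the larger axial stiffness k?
Model: a uniform prismatic bar under axial load, so k = (A·E) / L (SI units).
  A: k = (0.00213 × (1.5 × 10¹¹)) / 2.04 = 1.566 × 10⁸ N/m = 156.6 MN/m
  B: k = (0.00493 × (1.55 × 10¹¹)) / 2.45 = 3.119 × 10⁸ N/m = 311.9 MN/m
311.9 MN/m > 156.6 MN/m, so B is larger.
Final answer: B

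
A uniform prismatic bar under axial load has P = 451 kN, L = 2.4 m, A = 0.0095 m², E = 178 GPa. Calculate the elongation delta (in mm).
Model: a uniform prismatic bar under axial load, so delta = (P·L) / (A·E).
Convert to SI units:
  P = 451 kN = 451000 N
  E = 178 GPa = 1.78 × 10¹¹ Pa
Substitute:
  delta = (451000 × 2.4) / (0.0095 × (1.78 × 10¹¹))
  delta = 0.0006401 m
Convert: delta = 0.0006401 m = 0.6401 mm
Final answer: delta = 0.6401 mm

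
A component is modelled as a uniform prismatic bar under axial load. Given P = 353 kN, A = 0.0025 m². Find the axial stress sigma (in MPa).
Model: a uniform prismatic bar under axial load, so sigma = P / A.
Convert to SI units:
  P = 353 kN = 353000 N
Substitute:
  sigma = 353000 / 0.0025
  sigma = 1.412 × 10⁸ Pa
Convert: sigma = 1.412 × 10⁸ Pa = 141.2 MPa
Final answer: sigma = 141.2 MPa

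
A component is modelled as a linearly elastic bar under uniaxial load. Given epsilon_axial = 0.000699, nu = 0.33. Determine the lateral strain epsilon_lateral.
Model: a linearly elastic bar under uniaxial load, so epsilon_lateral = -nu·epsilon_axial.
Substitute:
  epsilon_lateral = -(0.33 × 0.000699)
  epsilon_lateral = -0.0002307
Final answer: epsilon_lateral = -0.0002307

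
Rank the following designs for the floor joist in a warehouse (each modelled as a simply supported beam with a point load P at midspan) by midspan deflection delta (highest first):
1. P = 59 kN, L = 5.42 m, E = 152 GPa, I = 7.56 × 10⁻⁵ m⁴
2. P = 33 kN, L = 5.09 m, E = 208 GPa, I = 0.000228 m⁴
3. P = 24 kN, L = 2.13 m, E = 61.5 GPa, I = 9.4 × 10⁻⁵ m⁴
Model: a simply supported beam with a point load P at midspan, so delta = (P·L^3) / (48·E·I) (SI units).
  Case 1: delta = (59000 × 5.42^3) / (48 × (1.52 × 10¹¹) × (7.56 × 10⁻⁵)) = 0.01703 m = 17.03 mm
  Case 2: delta = (33000 × 5.09^3) / (48 × (2.08 × 10¹¹) × 0.000228) = 0.001912 m = 1.912 mm
  Case 3: delta = (24000 × 2.13^3) / (48 × (6.15 × 10¹⁰) × (9.4 × 10⁻⁵)) = 0.0008358 m = 0.8358 mm
Ordering: 17.03 mm (case 1) > 1.912 mm (case 2) > 0.8358 mm (case 3)
Final answer: 1, 2, 3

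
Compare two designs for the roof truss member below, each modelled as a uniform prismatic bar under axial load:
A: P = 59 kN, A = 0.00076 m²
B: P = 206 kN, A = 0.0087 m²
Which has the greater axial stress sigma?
Model: a uniform prismatic bar under axial load, so sigma = P / A (SI units).
  A: sigma = 59000 / 0.00076 = 7.763 × 10⁷ Pa = 77.63 MPa
  B: sigma = 206000 / 0.0087 = 2.368 × 10⁷ Pa = 23.68 MPa
77.63 MPa > 23.68 MPa, so A is larger.
Final answer: A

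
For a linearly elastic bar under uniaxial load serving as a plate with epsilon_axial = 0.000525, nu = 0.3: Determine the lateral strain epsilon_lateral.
Model: a linearly elastic bar under uniaxial load, so epsilon_lateral = -nu·epsilon_axial.
Substitute:
  epsilon_lateral = -(0.3 × 0.000525)
  epsilon_lateral = -0.0001575
Final answer: epsilon_lateral = -0.0001575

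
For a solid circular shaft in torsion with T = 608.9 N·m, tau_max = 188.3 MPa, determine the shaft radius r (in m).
Model: a solid circular shaft in torsion, so tau_max = (2·T) / (π·r^3).
Solve for r: r = ((2·T) / (π·tau_max))^(1/3).
Convert to SI units:
  tau_max = 188.3 MPa = 1.883 × 10⁸ Pa
Substitute:
  r = ((2 × 608.9) / (π × (1.883 × 10⁸)))^(1/3)
  r = 0.01272 m
Final answer: r = 0.01272 m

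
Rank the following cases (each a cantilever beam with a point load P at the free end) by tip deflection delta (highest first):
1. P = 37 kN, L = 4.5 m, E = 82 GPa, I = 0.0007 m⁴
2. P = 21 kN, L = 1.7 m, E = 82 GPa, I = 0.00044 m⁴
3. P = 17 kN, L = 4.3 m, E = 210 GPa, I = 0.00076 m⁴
Model: a cantilever beam with a point load P at the free end, so delta = (P·L^3) / (3·E·I) (SI units).
  Case 1: delta = (37000 × 4.5^3) / (3 × (8.2 × 10¹⁰) × 0.0007) = 0.01958 m = 19.58 mm
  Case 2: delta = (21000 × 1.7^3) / (3 × (8.2 × 10¹⁰) × 0.00044) = 0.0009532 m = 0.9532 mm
  Case 3: delta = (17000 × 4.3^3) / (3 × (2.1 × 10¹¹) × 0.00076) = 0.002823 m = 2.823 mm
Ordering: 19.58 mm (case 1) > 2.823 mm (case 3) > 0.9532 mm (case 2)
Final answer: 1, 3, 2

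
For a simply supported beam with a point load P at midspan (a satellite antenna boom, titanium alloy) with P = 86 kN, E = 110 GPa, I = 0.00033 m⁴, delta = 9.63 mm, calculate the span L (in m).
Model: a simply supported beam with a point load P at midspan, so delta = (P·L^3) / (48·E·I).
Solve for L: L = ((48·delta·E·I) / P)^(1/3).
Convert to SI units:
  P = 86 kN = 86000 N
  E = 110 GPa = 1.1 × 10¹¹ Pa
  delta = 9.63 mm = 0.00963 m
Substitute:
  L = ((48 × 0.00963 × (1.1 × 10¹¹) × 0.00033) / 86000)^(1/3)
  L = 5.8 m
Final answer: L = 5.8 m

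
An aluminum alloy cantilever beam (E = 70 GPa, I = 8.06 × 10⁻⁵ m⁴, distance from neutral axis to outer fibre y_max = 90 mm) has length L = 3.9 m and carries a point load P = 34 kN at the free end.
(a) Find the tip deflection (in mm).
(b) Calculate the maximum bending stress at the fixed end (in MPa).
(a) Tip deflection of a cantilever with an end point load: δ = P·L^3 / (3·E·I). Convert P = 34 kN = 34000 N, E = 70 GPa = 7 × 10¹⁰ Pa.
  δ = (34000 × 3.9^3) / (3 × (7 × 10¹⁰) × (8.06 × 10⁻⁵)) = 0.1192 m = 119.2 mm
(b) Maximum bending moment at the fixed end: M = P·L = 34000 × 3.9 = 132600 N·m. Convert y_max = 90 mm = 0.09 m.
  σ = M·y_max / I = (132600 × 0.09) / (8.06 × 10⁻⁵) = 1.481 × 10⁸ Pa = 148.1 MPa
Final answer: (a) δ = 119.2 mm, (b) σ = 148.1 MPa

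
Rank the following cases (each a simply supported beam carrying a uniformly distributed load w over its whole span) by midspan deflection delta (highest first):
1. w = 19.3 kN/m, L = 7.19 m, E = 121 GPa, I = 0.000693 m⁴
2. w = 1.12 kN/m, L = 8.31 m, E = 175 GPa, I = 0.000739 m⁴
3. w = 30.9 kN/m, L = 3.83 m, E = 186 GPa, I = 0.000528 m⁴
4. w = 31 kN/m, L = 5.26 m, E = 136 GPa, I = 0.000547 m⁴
Model: a simply supported beam carrying a uniformly distributed load w over its whole span, so delta = (5·w·L^4) / (384·E·I) (SI units).
  Case 1: delta = (5 × 19300 × 7.19^4) / (384 × (1.21 × 10¹¹) × 0.000693) = 0.008009 m = 8.009 mm
  Case 2: delta = (5 × 1120 × 8.31^4) / (384 × (1.75 × 10¹¹) × 0.000739) = 0.0005377 m = 0.5377 mm
  Case 3: delta = (5 × 30900 × 3.83^4) / (384 × (1.86 × 10¹¹) × 0.000528) = 0.0008815 m = 0.8815 mm
  Case 4: delta = (5 × 31000 × 5.26^4) / (384 × (1.36 × 10¹¹) × 0.000547) = 0.004154 m = 4.154 mm
Ordering: 8.009 mm (case 1) > 4.154 mm (case 4) > 0.8815 mm (case 3) > 0.5377 mm (case 2)
Final answer: 1, 4, 3, 2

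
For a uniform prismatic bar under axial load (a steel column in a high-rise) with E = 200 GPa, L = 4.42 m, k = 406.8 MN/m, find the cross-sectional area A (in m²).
Model: a uniform prismatic bar under axial load, so k = (A·E) / L.
Solve for A: A = (k·L) / E.
Convert to SI units:
  E = 200 GPa = 2 × 10¹¹ Pa
  k = 406.8 MN/m = 4.068 × 10⁸ N/m
Substitute:
  A = ((4.068 × 10⁸) × 4.42) / (2 × 10¹¹)
  A = 0.00899 m²
Final answer: A = 0.00899 m²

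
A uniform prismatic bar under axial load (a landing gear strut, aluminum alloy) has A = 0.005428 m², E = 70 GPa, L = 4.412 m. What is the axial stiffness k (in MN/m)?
Model: a uniform prismatic bar under axial load, so k = (A·E) / L.
Convert to SI units:
  E = 70 GPa = 7 × 10¹⁰ Pa
Substitute:
  k = (0.005428 × (7 × 10¹⁰)) / 4.412
  k = 8.612 × 10⁷ N/m
Convert: k = 8.612 × 10⁷ N/m = 86.12 MN/m
Final answer: k = 86.12 MN/m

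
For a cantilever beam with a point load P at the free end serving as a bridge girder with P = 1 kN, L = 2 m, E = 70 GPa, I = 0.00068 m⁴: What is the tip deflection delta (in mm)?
Model: a cantilever beam with a point load P at the free end, so delta = (P·L^3) / (3·E·I).
Convert to SI units:
  P = 1 kN = 1000 N
  E = 70 GPa = 7 × 10¹⁰ Pa
Substitute:
  delta = (1000 × 2^3) / (3 × (7 × 10¹⁰) × 0.00068)
  delta = 5.602 × 10⁻⁵ m
Convert: delta = 5.602 × 10⁻⁵ m = 0.05602 mm
Final answer: delta = 0.05602 mm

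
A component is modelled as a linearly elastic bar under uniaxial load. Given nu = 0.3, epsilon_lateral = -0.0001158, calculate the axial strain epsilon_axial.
Model: a linearly elastic bar under uniaxial load, so epsilon_lateral = -nu·epsilon_axial.
Solve for epsilon_axial: epsilon_axial = -epsilon_lateral / nu.
Substitute:
  epsilon_axial = -(-0.0001158) / 0.3
  epsilon_axial = 0.000386
Final answer: epsilon_axial = 0.000386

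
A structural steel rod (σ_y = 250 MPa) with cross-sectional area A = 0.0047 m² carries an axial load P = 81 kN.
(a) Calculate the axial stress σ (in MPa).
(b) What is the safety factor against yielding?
(a) Axial stress σ = P/A. Convert P = 81 kN = 81000 N.
  σ = 81000 / 0.0047 = 1.723 × 10⁷ Pa = 17.23 MPa
(b) Safety factor SF = σ_y/σ = 250 / 17.23 = 14.51
Final answer: (a) σ = 17.23 MPa, (b) SF = 14.51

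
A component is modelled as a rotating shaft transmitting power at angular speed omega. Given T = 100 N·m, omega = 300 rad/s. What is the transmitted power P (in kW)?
Model: a rotating shaft transmitting power at angular speed omega, so P = T·omega.
Substitute:
  P = 100 × 300
  P = 30000 W
Convert: P = 30000 W = 30 kW
Final answer: P = 30 kW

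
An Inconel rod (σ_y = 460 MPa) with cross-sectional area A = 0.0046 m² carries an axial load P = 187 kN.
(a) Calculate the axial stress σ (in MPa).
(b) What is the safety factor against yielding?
(a) Axial stress σ = P/A. Convert P = 187 kN = 187000 N.
  σ = 187000 / 0.0046 = 4.065 × 10⁷ Pa = 40.65 MPa
(b) Safety factor SF = σ_y/σ = 460 / 40.65 = 11.32
Final answer: (a) σ = 40.65 MPa, (b) SF = 11.32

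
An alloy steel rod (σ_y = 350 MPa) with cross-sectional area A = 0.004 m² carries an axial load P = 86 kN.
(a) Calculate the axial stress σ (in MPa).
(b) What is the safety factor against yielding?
(a) Axial stress σ = P/A. Convert P = 86 kN = 86000 N.
  σ = 86000 / 0.004 = 2.15 × 10⁷ Pa = 21.5 MPa
(b) Safety factor SF = σ_y/σ = 350 / 21.5 = 16.28
Final answer: (a) σ = 21.5 MPa, (b) SF = 16.28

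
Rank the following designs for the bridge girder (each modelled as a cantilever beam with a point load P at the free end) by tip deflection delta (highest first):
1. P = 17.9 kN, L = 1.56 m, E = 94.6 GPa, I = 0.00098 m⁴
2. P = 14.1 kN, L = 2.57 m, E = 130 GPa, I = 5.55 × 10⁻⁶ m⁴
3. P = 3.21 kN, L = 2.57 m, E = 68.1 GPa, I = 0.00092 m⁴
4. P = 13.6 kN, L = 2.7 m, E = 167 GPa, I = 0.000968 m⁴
Model: a cantilever beam with a point load P at the free end, so delta = (P·L^3) / (3·E·I) (SI units).
  Case 1: delta = (17900 × 1.56^3) / (3 × (9.46 × 10¹⁰) × 0.00098) = 0.0002443 m = 0.2443 mm
  Case 2: delta = (14100 × 2.57^3) / (3 × (1.3 × 10¹¹) × (5.55 × 10⁻⁶)) = 0.1106 m = 110.6 mm
  Case 3: delta = (3210 × 2.57^3) / (3 × (6.81 × 10¹⁰) × 0.00092) = 0.0002899 m = 0.2899 mm
  Case 4: delta = (13600 × 2.7^3) / (3 × (1.67 × 10¹¹) × 0.000968) = 0.000552 m = 0.552 mm
Ordering: 110.6 mm (case 2) > 0.552 mm (case 4) > 0.2899 mm (case 3) > 0.2443 mm (case 1)
Final answer: 2, 4, 3, 1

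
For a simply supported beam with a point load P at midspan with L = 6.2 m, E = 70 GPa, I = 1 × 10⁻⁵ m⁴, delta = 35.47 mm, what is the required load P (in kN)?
Model: a simply supported beam with a point load P at midspan, so delta = (P·L^3) / (48·E·I).
Solve for P: P = (48·delta·E·I) / L^3.
Convert to SI units:
  E = 70 GPa = 7 × 10¹⁰ Pa
  delta = 35.47 mm = 0.03547 m
Substitute:
  P = (48 × 0.03547 × (7 × 10¹⁰) × (1 × 10⁻⁵)) / 6.2^3
  P = 5001 N
Convert: P = 5001 N = 5.001 kN
Final answer: P = 5.001 kN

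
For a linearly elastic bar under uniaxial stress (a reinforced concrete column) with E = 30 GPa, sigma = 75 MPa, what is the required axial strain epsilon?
Model: a linearly elastic bar under uniaxial stress, so sigma = E·epsilon.
Solve for epsilon: epsilon = sigma / E.
Convert to SI units:
  E = 30 GPa = 3 × 10¹⁰ Pa
  sigma = 75 MPa = 7.5 × 10⁷ Pa
Substitute:
  epsilon = (7.5 × 10⁷) / (3 × 10¹⁰)
  epsilon = 0.0025
Final answer: epsilon = 0.0025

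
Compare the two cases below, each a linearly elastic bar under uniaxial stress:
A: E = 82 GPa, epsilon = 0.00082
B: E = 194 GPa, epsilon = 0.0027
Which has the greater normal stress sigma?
Model: a linearly elastic bar under uniaxial stress, so sigma = E·epsilon (SI units).
  A: sigma = (8.2 × 10¹⁰) × 0.00082 = 6.724 × 10⁷ Pa = 67.24 MPa
  B: sigma = (1.94 × 10¹¹) × 0.0027 = 5.238 × 10⁸ Pa = 523.8 MPa
523.8 MPa > 67.24 MPa, so B is larger.
Final answer: B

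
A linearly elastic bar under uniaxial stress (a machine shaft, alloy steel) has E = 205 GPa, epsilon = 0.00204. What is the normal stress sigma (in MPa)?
Model: a linearly elastic bar under uniaxial stress, so sigma = E·epsilon.
Convert to SI units:
  E = 205 GPa = 2.05 × 10¹¹ Pa
Substitute:
  sigma = (2.05 × 10¹¹) × 0.00204
  sigma = 4.182 × 10⁸ Pa
Convert: sigma = 4.182 × 10⁸ Pa = 418.2 MPa
Final answer: sigma = 418.2 MPa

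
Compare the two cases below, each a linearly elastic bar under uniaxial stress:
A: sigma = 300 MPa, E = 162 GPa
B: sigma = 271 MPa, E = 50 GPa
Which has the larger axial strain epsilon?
Model: a linearly elastic bar under uniaxial stress, so epsilon = sigma / E (SI units).
  A: epsilon = (3 × 10⁸) / (1.62 × 10¹¹) = 0.001852
  B: epsilon = (2.71 × 10⁸) / (5 × 10¹⁰) = 0.00542
0.00542 > 0.001852, so B is larger.
Final answer: B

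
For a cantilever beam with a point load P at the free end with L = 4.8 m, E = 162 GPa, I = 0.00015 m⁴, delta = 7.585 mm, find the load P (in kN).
Model: a cantilever beam with a point load P at the free end, so delta = (P·L^3) / (3·E·I).
Solve for P: P = (3·delta·E·I) / L^3.
Convert to SI units:
  E = 162 GPa = 1.62 × 10¹¹ Pa
  delta = 7.585 mm = 0.007585 m
Substitute:
  P = (3 × 0.007585 × (1.62 × 10¹¹) × 0.00015) / 4.8^3
  P = 5000 N
Convert: P = 5000 N = 5 kN
Final answer: P = 5 kN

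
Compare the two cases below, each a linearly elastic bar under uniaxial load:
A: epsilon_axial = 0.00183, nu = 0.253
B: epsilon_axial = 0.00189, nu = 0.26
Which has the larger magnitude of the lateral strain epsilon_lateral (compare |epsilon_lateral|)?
Model: a linearly elastic bar under uniaxial load, so epsilon_lateral = -nu·epsilon_axial (SI units).
  A: epsilon_lateral = -(0.253 × 0.00183) = -0.000463
  B: epsilon_lateral = -(0.26 × 0.00189) = -0.0004914
|epsilon_lateral|: A = 0.000463, B = 0.0004914, so B is larger in magnitude.
Final answer: B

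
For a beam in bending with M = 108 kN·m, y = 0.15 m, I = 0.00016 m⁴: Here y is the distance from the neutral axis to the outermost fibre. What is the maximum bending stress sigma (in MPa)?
Model: a beam in bending, so sigma = (M·y) / I.
Convert to SI units:
  M = 108 kN·m = 108000 N·m
Substitute:
  sigma = (108000 × 0.15) / 0.00016
  sigma = 1.012 × 10⁸ Pa
Convert: sigma = 1.012 × 10⁸ Pa = 101.2 MPa
Final answer: sigma = 101.2 MPa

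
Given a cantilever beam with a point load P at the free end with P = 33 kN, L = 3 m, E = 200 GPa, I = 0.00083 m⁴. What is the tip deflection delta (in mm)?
Model: a cantilever beam with a point load P at the free end, so delta = (P·L^3) / (3·E·I).
Convert to SI units:
  P = 33 kN = 33000 N
  E = 200 GPa = 2 × 10¹¹ Pa
Substitute:
  delta = (33000 × 3^3) / (3 × (2 × 10¹¹) × 0.00083)
  delta = 0.001789 m
Convert: delta = 0.001789 m = 1.789 mm
Final answer: delta = 1.789 mm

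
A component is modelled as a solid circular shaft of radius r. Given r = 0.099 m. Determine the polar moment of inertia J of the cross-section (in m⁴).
Model: a solid circular shaft of radius r, so J = (π·r^4) / 2.
Substitute:
  J = (π × 0.099^4) / 2
  J = 0.0001509 m⁴
Final answer: J = 0.0001509 m⁴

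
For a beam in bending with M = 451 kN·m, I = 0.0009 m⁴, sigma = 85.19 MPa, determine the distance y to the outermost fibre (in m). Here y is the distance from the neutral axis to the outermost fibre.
Model: a beam in bending, so sigma = (M·y) / I.
Solve for y: y = (sigma·I) / M.
Convert to SI units:
  M = 451 kN·m = 451000 N·m
  sigma = 85.19 MPa = 8.519 × 10⁷ Pa
Substitute:
  y = ((8.519 × 10⁷) × 0.0009) / 451000
  y = 0.17 m
Final answer: y = 0.17 m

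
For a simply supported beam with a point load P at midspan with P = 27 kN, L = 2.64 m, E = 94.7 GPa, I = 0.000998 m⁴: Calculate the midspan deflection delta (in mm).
Model: a simply supported beam with a point load P at midspan, so delta = (P·L^3) / (48·E·I).
Convert to SI units:
  P = 27 kN = 27000 N
  E = 94.7 GPa = 9.47 × 10¹⁰ Pa
Substitute:
  delta = (27000 × 2.64^3) / (48 × (9.47 × 10¹⁰) × 0.000998)
  delta = 0.0001095 m
Convert: delta = 0.0001095 m = 0.1095 mm
Final answer: delta = 0.1095 mm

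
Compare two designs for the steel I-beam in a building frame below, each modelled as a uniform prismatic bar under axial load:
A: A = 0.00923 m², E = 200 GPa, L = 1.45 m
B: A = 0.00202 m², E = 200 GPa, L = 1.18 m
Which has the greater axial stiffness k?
Model: a uniform prismatic bar under axial load, so k = (A·E) / L (SI units).
  A: k = (0.00923 × (2 × 10¹¹)) / 1.45 = 1.273 × 10⁹ N/m = 1273 MN/m
  B: k = (0.00202 × (2 × 10¹¹)) / 1.18 = 3.424 × 10⁸ N/m = 342.4 MN/m
1273 MN/m > 342.4 MN/m, so A is larger.
Final answer: A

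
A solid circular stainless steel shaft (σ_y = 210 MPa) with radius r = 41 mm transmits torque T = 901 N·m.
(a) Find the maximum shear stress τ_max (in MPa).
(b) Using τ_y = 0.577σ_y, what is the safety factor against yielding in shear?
(a) For a solid circular shaft, τ_max = T·r/J with J = π·r^4/2, i.e. τ_max = 2·T / (π·r^3). Convert r = 41 mm = 0.041 m.
  τ_max = (2 × 901) / (π × 0.041^3) = 8.322 × 10⁶ Pa = 8.322 MPa
(b) τ_y = 0.577 × 210 = 121.17 MPa
  SF = τ_y/τ_max = 121.17 / 8.322 = 14.56
Final answer: (a) τ_max = 8.322 MPa, (b) SF = 14.56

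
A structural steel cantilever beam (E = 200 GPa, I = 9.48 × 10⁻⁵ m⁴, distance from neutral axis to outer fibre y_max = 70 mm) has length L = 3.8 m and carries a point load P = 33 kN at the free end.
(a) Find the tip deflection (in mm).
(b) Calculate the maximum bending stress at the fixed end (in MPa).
(a) Tip deflection of a cantilever with an end point load: δ = P·L^3 / (3·E·I). Convert P = 33 kN = 33000 N, E = 200 GPa = 2 × 10¹¹ Pa.
  δ = (33000 × 3.8^3) / (3 × (2 × 10¹¹) × (9.48 × 10⁻⁵)) = 0.03184 m = 31.84 mm
(b) Maximum bending moment at the fixed end: M = P·L = 33000 × 3.8 = 125400 N·m. Convert y_max = 70 mm = 0.07 m.
  σ = M·y_max / I = (125400 × 0.07) / (9.48 × 10⁻⁵) = 9.259 × 10⁷ Pa = 92.59 MPa
Final answer: (a) δ = 31.84 mm, (b) σ = 92.59 MPa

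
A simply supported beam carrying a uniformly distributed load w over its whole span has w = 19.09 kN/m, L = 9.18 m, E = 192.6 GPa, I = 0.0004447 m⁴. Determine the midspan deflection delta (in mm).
Model: a simply supported beam carrying a uniformly distributed load w over its whole span, so delta = (5·w·L^4) / (384·E·I).
Convert to SI units:
  w = 19.09 kN/m = 19090 N/m
  E = 192.6 GPa = 1.926 × 10¹¹ Pa
Substitute:
  delta = (5 × 19090 × 9.18^4) / (384 × (1.926 × 10¹¹) × 0.0004447)
  delta = 0.02061 m
Convert: delta = 0.02061 m = 20.61 mm
Final answer: delta = 20.61 mm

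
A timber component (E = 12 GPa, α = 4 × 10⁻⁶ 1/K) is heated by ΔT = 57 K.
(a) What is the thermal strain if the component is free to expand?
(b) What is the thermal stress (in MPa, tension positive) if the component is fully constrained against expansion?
(a) Free thermal strain ε_th = α·ΔT = (4 × 10⁻⁶) × 57 = 0.000228
(b) Fully constrained, the expansion is suppressed, so σ = -E·α·ΔT. Convert E = 12 GPa = 1.2 × 10¹⁰ Pa.
  σ = -(1.2 × 10¹⁰) × (4 × 10⁻⁶) × 57 = -2.736 × 10⁶ Pa = -2.736 MPa (compressive)
Final answer: (a) ε_th = 0.000228, (b) σ = -2.736 MPa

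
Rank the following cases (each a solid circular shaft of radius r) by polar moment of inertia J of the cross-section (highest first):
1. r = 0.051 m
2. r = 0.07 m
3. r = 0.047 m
Model: a solid circular shaft of radius r, so J = (π·r^4) / 2 (SI units).
  Case 1: J = (π × 0.051^4) / 2 = 1.063 × 10⁻⁵ m⁴
  Case 2: J = (π × 0.07^4) / 2 = 3.771 × 10⁻⁵ m⁴
  Case 3: J = (π × 0.047^4) / 2 = 7.665 × 10⁻⁶ m⁴
Ordering: 3.771 × 10⁻⁵ m⁴ (case 2) > 1.063 × 10⁻⁵ m⁴ (case 1) > 7.665 × 10⁻⁶ m⁴ (case 3)
Final answer: 2, 1, 3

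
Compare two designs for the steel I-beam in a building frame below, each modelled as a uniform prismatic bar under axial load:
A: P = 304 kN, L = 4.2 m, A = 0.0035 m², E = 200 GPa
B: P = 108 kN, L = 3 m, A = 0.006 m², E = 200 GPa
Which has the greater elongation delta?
Model: a uniform prismatic bar under axial load, so delta = (P·L) / (A·E) (SI units).
  A: delta = (304000 × 4.2) / (0.0035 × (2 × 10¹¹)) = 0.001824 m = 1.824 mm
  B: delta = (108000 × 3) / (0.006 × (2 × 10¹¹)) = 0.00027 m = 0.27 mm
1.824 mm > 0.27 mm, so A is larger.
Final answer: A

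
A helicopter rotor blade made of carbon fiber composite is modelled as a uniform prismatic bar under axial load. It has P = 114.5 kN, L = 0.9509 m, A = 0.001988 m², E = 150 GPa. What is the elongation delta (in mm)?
Model: a uniform prismatic bar under axial load, so delta = (P·L) / (A·E).
Convert to SI units:
  P = 114.5 kN = 114500 N
  E = 150 GPa = 1.5 × 10¹¹ Pa
Substitute:
  delta = (114500 × 0.9509) / (0.001988 × (1.5 × 10¹¹))
  delta = 0.0003651 m
Convert: delta = 0.0003651 m = 0.3651 mm
Final answer: delta = 0.3651 mm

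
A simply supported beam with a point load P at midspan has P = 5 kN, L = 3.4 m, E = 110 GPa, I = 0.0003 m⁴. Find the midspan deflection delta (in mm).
Model: a simply supported beam with a point load P at midspan, so delta = (P·L^3) / (48·E·I).
Convert to SI units:
  P = 5 kN = 5000 N
  E = 110 GPa = 1.1 × 10¹¹ Pa
Substitute:
  delta = (5000 × 3.4^3) / (48 × (1.1 × 10¹¹) × 0.0003)
  delta = 0.0001241 m
Convert: delta = 0.0001241 m = 0.1241 mm
Final answer: delta = 0.1241 mm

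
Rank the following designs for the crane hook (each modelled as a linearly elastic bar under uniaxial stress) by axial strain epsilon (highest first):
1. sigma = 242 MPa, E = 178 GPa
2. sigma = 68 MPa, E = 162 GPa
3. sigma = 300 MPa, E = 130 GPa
Model: a linearly elastic bar under uniaxial stress, so epsilon = sigma / E (SI units).
  Case 1: epsilon = (2.42 × 10⁸) / (1.78 × 10¹¹) = 0.00136
  Case 2: epsilon = (6.8 × 10⁷) / (1.62 × 10¹¹) = 0.0004198
  Case 3: epsilon = (3 × 10⁸) / (1.3 × 10¹¹) = 0.002308
Ordering: 0.002308 (case 3) > 0.00136 (case 1) > 0.0004198 (case 2)
Final answer: 3, 1, 2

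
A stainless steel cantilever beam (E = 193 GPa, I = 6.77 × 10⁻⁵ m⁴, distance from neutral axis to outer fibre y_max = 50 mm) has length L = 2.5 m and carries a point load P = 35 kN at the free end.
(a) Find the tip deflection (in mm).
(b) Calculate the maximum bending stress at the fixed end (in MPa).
(a) Tip deflection of a cantilever with an end point load: δ = P·L^3 / (3·E·I). Convert P = 35 kN = 35000 N, E = 193 GPa = 1.93 × 10¹¹ Pa.
  δ = (35000 × 2.5^3) / (3 × (1.93 × 10¹¹) × (6.77 × 10⁻⁵)) = 0.01395 m = 13.95 mm
(b) Maximum bending moment at the fixed end: M = P·L = 35000 × 2.5 = 87500 N·m. Convert y_max = 50 mm = 0.05 m.
  σ = M·y_max / I = (87500 × 0.05) / (6.77 × 10⁻⁵) = 6.462 × 10⁷ Pa = 64.62 MPa
Final answer: (a) δ = 13.95 mm, (b) σ = 64.62 MPa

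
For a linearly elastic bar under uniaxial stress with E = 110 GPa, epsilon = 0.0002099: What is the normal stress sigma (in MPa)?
Model: a linearly elastic bar under uniaxial stress, so sigma = E·epsilon.
Convert to SI units:
  E = 110 GPa = 1.1 × 10¹¹ Pa
Substitute:
  sigma = (1.1 × 10¹¹) × 0.0002099
  sigma = 2.309 × 10⁷ Pa
Convert: sigma = 2.309 × 10⁷ Pa = 23.09 MPa
Final answer: sigma = 23.09 MPa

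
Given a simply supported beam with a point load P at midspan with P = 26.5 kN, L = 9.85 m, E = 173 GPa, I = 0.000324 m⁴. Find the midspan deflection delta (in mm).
Model: a simply supported beam with a point load P at midspan, so delta = (P·L^3) / (48·E·I).
Convert to SI units:
  P = 26.5 kN = 26500 N
  E = 173 GPa = 1.73 × 10¹¹ Pa
Substitute:
  delta = (26500 × 9.85^3) / (48 × (1.73 × 10¹¹) × 0.000324)
  delta = 0.009413 m
Convert: delta = 0.009413 m = 9.413 mm
Final answer: delta = 9.413 mm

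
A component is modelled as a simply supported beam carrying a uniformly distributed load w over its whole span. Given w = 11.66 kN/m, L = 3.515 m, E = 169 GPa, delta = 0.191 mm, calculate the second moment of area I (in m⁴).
Model: a simply supported beam carrying a uniformly distributed load w over its whole span, so delta = (5·w·L^4) / (384·E·I).
Solve for I: I = (5·w·L^4) / (384·delta·E).
Convert to SI units:
  w = 11.66 kN/m = 11660 N/m
  E = 169 GPa = 1.69 × 10¹¹ Pa
  delta = 0.191 mm = 0.000191 m
Substitute:
  I = (5 × 11660 × 3.515^4) / (384 × 0.000191 × (1.69 × 10¹¹))
  I = 0.000718 m⁴
Final answer: I = 0.000718 m⁴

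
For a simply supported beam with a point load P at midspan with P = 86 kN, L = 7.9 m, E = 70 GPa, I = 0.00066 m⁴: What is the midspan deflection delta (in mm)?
Model: a simply supported beam with a point load P at midspan, so delta = (P·L^3) / (48·E·I).
Convert to SI units:
  P = 86 kN = 86000 N
  E = 70 GPa = 7 × 10¹⁰ Pa
Substitute:
  delta = (86000 × 7.9^3) / (48 × (7 × 10¹⁰) × 0.00066)
  delta = 0.01912 m
Convert: delta = 0.01912 m = 19.12 mm
Final answer: delta = 19.12 mm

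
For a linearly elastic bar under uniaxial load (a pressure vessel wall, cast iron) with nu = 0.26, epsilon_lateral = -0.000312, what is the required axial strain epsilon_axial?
Model: a linearly elastic bar under uniaxial load, so epsilon_lateral = -nu·epsilon_axial.
Solve for epsilon_axial: epsilon_axial = -epsilon_lateral / nu.
Substitute:
  epsilon_axial = -(-0.000312) / 0.26
  epsilon_axial = 0.0012
Final answer: epsilon_axial = 0.0012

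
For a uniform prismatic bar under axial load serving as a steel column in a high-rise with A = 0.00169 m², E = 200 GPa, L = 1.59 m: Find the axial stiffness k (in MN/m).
Model: a uniform prismatic bar under axial load, so k = (A·E) / L.
Convert to SI units:
  E = 200 GPa = 2 × 10¹¹ Pa
Substitute:
  k = (0.00169 × (2 × 10¹¹)) / 1.59
  k = 2.126 × 10⁸ N/m
Convert: k = 2.126 × 10⁸ N/m = 212.6 MN/m
Final answer: k = 212.6 MN/m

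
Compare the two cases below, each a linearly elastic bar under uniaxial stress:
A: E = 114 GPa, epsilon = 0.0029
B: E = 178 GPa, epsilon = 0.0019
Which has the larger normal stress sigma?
Model: a linearly elastic bar under uniaxial stress, so sigma = E·epsilon (SI units).
  A: sigma = (1.14 × 10¹¹) × 0.0029 = 3.306 × 10⁸ Pa = 330.6 MPa
  B: sigma = (1.78 × 10¹¹) × 0.0019 = 3.382 × 10⁸ Pa = 338.2 MPa
338.2 MPa > 330.6 MPa, so B is larger.
Final answer: B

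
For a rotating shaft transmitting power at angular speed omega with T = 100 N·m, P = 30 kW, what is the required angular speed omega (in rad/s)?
Model: a rotating shaft transmitting power at angular speed omega, so P = T·omega.
Solve for omega: omega = P / T.
Convert to SI units:
  P = 30 kW = 30000 W
Substitute:
  omega = 30000 / 100
  omega = 300 rad/s
Final answer: omega = 300 rad/s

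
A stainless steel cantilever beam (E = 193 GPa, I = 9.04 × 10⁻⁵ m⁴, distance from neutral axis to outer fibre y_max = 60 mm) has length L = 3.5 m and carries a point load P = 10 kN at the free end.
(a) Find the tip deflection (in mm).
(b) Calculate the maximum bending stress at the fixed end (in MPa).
(a) Tip deflection of a cantilever with an end point load: δ = P·L^3 / (3·E·I). Convert P = 10 kN = 10000 N, E = 193 GPa = 1.93 × 10¹¹ Pa.
  δ = (10000 × 3.5^3) / (3 × (1.93 × 10¹¹) × (9.04 × 10⁻⁵)) = 0.008191 m = 8.191 mm
(b) Maximum bending moment at the fixed end: M = P·L = 10000 × 3.5 = 35000 N·m. Convert y_max = 60 mm = 0.06 m.
  σ = M·y_max / I = (35000 × 0.06) / (9.04 × 10⁻⁵) = 2.323 × 10⁷ Pa = 23.23 MPa
Final answer: (a) δ = 8.191 mm, (b) σ = 23.23 MPa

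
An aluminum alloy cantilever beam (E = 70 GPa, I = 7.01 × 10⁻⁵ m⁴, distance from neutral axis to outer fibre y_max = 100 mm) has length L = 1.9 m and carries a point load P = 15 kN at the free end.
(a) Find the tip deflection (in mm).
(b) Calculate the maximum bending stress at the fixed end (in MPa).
(a) Tip deflection of a cantilever with an end point load: δ = P·L^3 / (3·E·I). Convert P = 15 kN = 15000 N, E = 70 GPa = 7 × 10¹⁰ Pa.
  δ = (15000 × 1.9^3) / (3 × (7 × 10¹⁰) × (7.01 × 10⁻⁵)) = 0.006989 m = 6.989 mm
(b) Maximum bending moment at the fixed end: M = P·L = 15000 × 1.9 = 28500 N·m. Convert y_max = 100 mm = 0.1 m.
  σ = M·y_max / I = (28500 × 0.1) / (7.01 × 10⁻⁵) = 4.066 × 10⁷ Pa = 40.66 MPa
Final answer: (a) δ = 6.989 mm, (b) σ = 40.66 MPa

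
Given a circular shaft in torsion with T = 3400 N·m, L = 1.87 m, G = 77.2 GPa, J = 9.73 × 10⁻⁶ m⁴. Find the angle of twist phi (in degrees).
Model: a circular shaft in torsion, so phi = (T·L) / (G·J).
Convert to SI units:
  G = 77.2 GPa = 7.72 × 10¹⁰ Pa
Substitute:
  phi = (3400 × 1.87) / ((7.72 × 10¹⁰) × (9.73 × 10⁻⁶))
  phi = 0.008464 rad
Convert to degrees: phi = 0.008464 × 180/π = 0.485°
Final answer: phi = 0.485°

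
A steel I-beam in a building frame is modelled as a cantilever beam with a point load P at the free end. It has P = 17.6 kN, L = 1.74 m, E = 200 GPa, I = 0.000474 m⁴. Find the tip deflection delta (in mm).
Model: a cantilever beam with a point load P at the free end, so delta = (P·L^3) / (3·E·I).
Convert to SI units:
  P = 17.6 kN = 17600 N
  E = 200 GPa = 2 × 10¹¹ Pa
Substitute:
  delta = (17600 × 1.74^3) / (3 × (2 × 10¹¹) × 0.000474)
  delta = 0.000326 m
Convert: delta = 0.000326 m = 0.326 mm
Final answer: delta = 0.326 mm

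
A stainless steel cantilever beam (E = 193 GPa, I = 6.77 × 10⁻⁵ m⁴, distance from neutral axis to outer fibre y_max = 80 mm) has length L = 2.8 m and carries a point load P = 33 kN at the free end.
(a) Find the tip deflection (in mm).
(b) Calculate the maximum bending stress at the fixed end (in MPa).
(a) Tip deflection of a cantilever with an end point load: δ = P·L^3 / (3·E·I). Convert P = 33 kN = 33000 N, E = 193 GPa = 1.93 × 10¹¹ Pa.
  δ = (33000 × 2.8^3) / (3 × (1.93 × 10¹¹) × (6.77 × 10⁻⁵)) = 0.01848 m = 18.48 mm
(b) Maximum bending moment at the fixed end: M = P·L = 33000 × 2.8 = 92400 N·m. Convert y_max = 80 mm = 0.08 m.
  σ = M·y_max / I = (92400 × 0.08) / (6.77 × 10⁻⁵) = 1.092 × 10⁸ Pa = 109.2 MPa
Final answer: (a) δ = 18.48 mm, (b) σ = 109.2 MPa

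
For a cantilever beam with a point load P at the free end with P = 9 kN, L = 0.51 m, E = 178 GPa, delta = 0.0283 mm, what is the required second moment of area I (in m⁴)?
Model: a cantilever beam with a point load P at the free end, so delta = (P·L^3) / (3·E·I).
Solve for I: I = (P·L^3) / (3·delta·E).
Convert to SI units:
  P = 9 kN = 9000 N
  E = 178 GPa = 1.78 × 10¹¹ Pa
  delta = 0.0283 mm = 2.83 × 10⁻⁵ m
Substitute:
  I = (9000 × 0.51^3) / (3 × (2.83 × 10⁻⁵) × (1.78 × 10¹¹))
  I = 7.9 × 10⁻⁵ m⁴
Final answer: I = 7.9 × 10⁻⁵ m⁴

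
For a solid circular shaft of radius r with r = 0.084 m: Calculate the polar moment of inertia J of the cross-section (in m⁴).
Model: a solid circular shaft of radius r, so J = (π·r^4) / 2.
Substitute:
  J = (π × 0.084^4) / 2
  J = 7.821 × 10⁻⁵ m⁴
Final answer: J = 7.821 × 10⁻⁵ m⁴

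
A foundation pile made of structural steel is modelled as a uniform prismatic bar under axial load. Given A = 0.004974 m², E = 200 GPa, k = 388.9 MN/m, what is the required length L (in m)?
Model: a uniform prismatic bar under axial load, so k = (A·E) / L.
Solve for L: L = (A·E) / k.
Convert to SI units:
  E = 200 GPa = 2 × 10¹¹ Pa
  k = 388.9 MN/m = 3.889 × 10⁸ N/m
Substitute:
  L = (0.004974 × (2 × 10¹¹)) / (3.889 × 10⁸)
  L = 2.558 m
Final answer: L = 2.558 m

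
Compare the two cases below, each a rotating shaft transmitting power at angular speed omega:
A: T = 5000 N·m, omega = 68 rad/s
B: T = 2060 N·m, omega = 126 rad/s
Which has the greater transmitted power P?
Model: a rotating shaft transmitting power at angular speed omega, so P = T·omega (SI units).
  A: P = 5000 × 68 = 340000 W = 340 kW
  B: P = 2060 × 126 = 259600 W = 259.6 kW
340 kW > 259.6 kW, so A is larger.
Final answer: A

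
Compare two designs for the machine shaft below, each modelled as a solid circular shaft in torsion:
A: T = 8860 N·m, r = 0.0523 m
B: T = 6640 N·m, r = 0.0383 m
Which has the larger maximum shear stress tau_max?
Model: a solid circular shaft in torsion, so tau_max = (2·T) / (π·r^3) (SI units).
  A: tau_max = (2 × 8860) / (π × 0.0523^3) = 3.943 × 10⁷ Pa = 39.43 MPa
  B: tau_max = (2 × 6640) / (π × 0.0383^3) = 7.524 × 10⁷ Pa = 75.24 MPa
75.24 MPa > 39.43 MPa, so B is larger.
Final answer: B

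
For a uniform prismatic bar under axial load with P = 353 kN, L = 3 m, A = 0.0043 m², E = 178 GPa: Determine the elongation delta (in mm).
Model: a uniform prismatic bar under axial load, so delta = (P·L) / (A·E).
Convert to SI units:
  P = 353 kN = 353000 N
  E = 178 GPa = 1.78 × 10¹¹ Pa
Substitute:
  delta = (353000 × 3) / (0.0043 × (1.78 × 10¹¹))
  delta = 0.001384 m
Convert: delta = 0.001384 m = 1.384 mm
Final answer: delta = 1.384 mm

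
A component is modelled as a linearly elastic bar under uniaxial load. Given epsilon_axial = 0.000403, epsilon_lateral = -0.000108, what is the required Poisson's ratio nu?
Model: a linearly elastic bar under uniaxial load, so epsilon_lateral = -nu·epsilon_axial.
Solve for nu: nu = -epsilon_lateral / epsilon_axial.
Substitute:
  nu = -(-0.000108) / 0.000403
  nu = 0.268
Final answer: nu = 0.268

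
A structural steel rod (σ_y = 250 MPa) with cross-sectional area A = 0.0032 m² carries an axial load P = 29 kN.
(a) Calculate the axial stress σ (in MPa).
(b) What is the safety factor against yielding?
(a) Axial stress σ = P/A. Convert P = 29 kN = 29000 N.
  σ = 29000 / 0.0032 = 9.062 × 10⁶ Pa = 9.062 MPa
(b) Safety factor SF = σ_y/σ = 250 / 9.062 = 27.59
Final answer: (a) σ = 9.062 MPa, (b) SF = 27.59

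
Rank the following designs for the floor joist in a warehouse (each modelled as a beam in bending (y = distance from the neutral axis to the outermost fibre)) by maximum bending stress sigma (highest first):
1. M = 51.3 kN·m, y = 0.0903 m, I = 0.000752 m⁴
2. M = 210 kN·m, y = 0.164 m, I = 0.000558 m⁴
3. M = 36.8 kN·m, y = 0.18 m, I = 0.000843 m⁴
Model: a beam in bending (y = distance from the neutral axis to the outermost fibre), so sigma = (M·y) / I (SI units).
  Case 1: sigma = (51300 × 0.0903) / 0.000752 = 6.16 × 10⁶ Pa = 6.16 MPa
  Case 2: sigma = (210000 × 0.164) / 0.000558 = 6.172 × 10⁷ Pa = 61.72 MPa
  Case 3: sigma = (36800 × 0.18) / 0.000843 = 7.858 × 10⁶ Pa = 7.858 MPa
Ordering: 61.72 MPa (case 2) > 7.858 MPa (case 3) > 6.16 MPa (case 1)
Final answer: 2, 3, 1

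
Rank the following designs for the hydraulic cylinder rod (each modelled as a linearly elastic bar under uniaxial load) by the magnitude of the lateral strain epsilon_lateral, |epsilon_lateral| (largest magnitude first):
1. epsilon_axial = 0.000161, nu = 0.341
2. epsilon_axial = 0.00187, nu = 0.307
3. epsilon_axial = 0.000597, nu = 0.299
Model: a linearly elastic bar under uniaxial load, so epsilon_lateral = -nu·epsilon_axial (SI units).
  Case 1: epsilon_lateral = -(0.341 × 0.000161) = -5.49 × 10⁻⁵
  Case 2: epsilon_lateral = -(0.307 × 0.00187) = -0.0005741
  Case 3: epsilon_lateral = -(0.299 × 0.000597) = -0.0001785
Ordering by |epsilon_lateral|: 0.0005741 (case 2) > 0.0001785 (case 3) > 5.49 × 10⁻⁵ (case 1)
Final answer: 2, 3, 1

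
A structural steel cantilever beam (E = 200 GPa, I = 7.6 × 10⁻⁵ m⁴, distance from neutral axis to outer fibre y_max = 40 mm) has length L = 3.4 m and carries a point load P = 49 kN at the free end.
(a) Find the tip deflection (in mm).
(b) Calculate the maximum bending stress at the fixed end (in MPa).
(a) Tip deflection of a cantilever with an end point load: δ = P·L^3 / (3·E·I). Convert P = 49 kN = 49000 N, E = 200 GPa = 2 × 10¹¹ Pa.
  δ = (49000 × 3.4^3) / (3 × (2 × 10¹¹) × (7.6 × 10⁻⁵)) = 0.04223 m = 42.23 mm
(b) Maximum bending moment at the fixed end: M = P·L = 49000 × 3.4 = 166600 N·m. Convert y_max = 40 mm = 0.04 m.
  σ = M·y_max / I = (166600 × 0.04) / (7.6 × 10⁻⁵) = 8.768 × 10⁷ Pa = 87.68 MPa
Final answer: (a) δ = 42.23 mm, (b) σ = 87.68 MPa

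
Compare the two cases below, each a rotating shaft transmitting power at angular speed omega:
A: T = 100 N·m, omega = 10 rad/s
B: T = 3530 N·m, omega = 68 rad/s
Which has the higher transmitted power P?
Model: a rotating shaft transmitting power at angular speed omega, so P = T·omega (SI units).
  A: P = 100 × 10 = 1000 W = 1 kW
  B: P = 3530 × 68 = 240000 W = 240 kW
240 kW > 1 kW, so B is larger.
Final answer: B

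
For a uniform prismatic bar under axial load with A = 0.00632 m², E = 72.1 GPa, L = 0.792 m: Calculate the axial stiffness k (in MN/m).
Model: a uniform prismatic bar under axial load, so k = (A·E) / L.
Convert to SI units:
  E = 72.1 GPa = 7.21 × 10¹⁰ Pa
Substitute:
  k = (0.00632 × (7.21 × 10¹⁰)) / 0.792
  k = 5.753 × 10⁸ N/m
Convert: k = 5.753 × 10⁸ N/m = 575.3 MN/m
Final answer: k = 575.3 MN/m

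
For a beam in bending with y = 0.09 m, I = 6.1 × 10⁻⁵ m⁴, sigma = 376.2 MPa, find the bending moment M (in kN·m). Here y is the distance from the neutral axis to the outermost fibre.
Model: a beam in bending, so sigma = (M·y) / I.
Solve for M: M = (sigma·I) / y.
Convert to SI units:
  sigma = 376.2 MPa = 3.762 × 10⁸ Pa
Substitute:
  M = ((3.762 × 10⁸) × (6.1 × 10⁻⁵)) / 0.09
  M = 255000 N·m
Convert: M = 255000 N·m = 255 kN·m
Final answer: M = 255 kN·m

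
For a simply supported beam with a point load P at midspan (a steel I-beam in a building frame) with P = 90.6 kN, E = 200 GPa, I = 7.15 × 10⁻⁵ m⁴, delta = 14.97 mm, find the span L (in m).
Model: a simply supported beam with a point load P at midspan, so delta = (P·L^3) / (48·E·I).
Solve for L: L = ((48·delta·E·I) / P)^(1/3).
Convert to SI units:
  P = 90.6 kN = 90600 N
  E = 200 GPa = 2 × 10¹¹ Pa
  delta = 14.97 mm = 0.01497 m
Substitute:
  L = ((48 × 0.01497 × (2 × 10¹¹) × (7.15 × 10⁻⁵)) / 90600)^(1/3)
  L = 4.841 m
Final answer: L = 4.841 m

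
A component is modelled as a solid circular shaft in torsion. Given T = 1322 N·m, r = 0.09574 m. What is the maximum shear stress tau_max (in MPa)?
Model: a solid circular shaft in torsion, so tau_max = (2·T) / (π·r^3).
Substitute:
  tau_max = (2 × 1322) / (π × 0.09574^3)
  tau_max = 959000 Pa
Convert: tau_max = 959000 Pa = 0.959 MPa
Final answer: tau_max = 0.959 MPa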